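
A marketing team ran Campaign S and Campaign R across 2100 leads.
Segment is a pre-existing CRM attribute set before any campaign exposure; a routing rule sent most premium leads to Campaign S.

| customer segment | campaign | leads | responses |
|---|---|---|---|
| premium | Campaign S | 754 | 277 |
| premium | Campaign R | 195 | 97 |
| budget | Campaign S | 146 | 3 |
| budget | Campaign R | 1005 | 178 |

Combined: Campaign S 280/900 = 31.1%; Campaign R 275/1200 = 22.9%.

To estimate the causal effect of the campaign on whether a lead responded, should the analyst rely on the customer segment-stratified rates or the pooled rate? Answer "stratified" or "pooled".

The stratified and pooled comparisons disagree (Campaign R wins within each customer segment; Campaign S wins overall), so the answer turns on the causal role of customer segment.
Customer segment differs across campaigns for reasons unrelated to any effect of the campaign itself, and it separately predicts the outcome — a classic confounder. We must compare within customer segment levels.
Within each level — premium: 36.7% vs 49.7%; budget: 2.1% vs 17.7% — Campaign R is higher every time.

stratified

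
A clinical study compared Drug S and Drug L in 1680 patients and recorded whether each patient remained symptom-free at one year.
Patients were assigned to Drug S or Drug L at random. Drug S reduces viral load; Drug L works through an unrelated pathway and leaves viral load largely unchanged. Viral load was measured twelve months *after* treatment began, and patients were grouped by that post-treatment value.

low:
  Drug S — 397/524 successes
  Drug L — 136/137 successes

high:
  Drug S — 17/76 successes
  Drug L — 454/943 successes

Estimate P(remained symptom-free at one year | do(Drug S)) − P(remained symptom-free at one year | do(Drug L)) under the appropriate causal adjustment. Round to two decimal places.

+0.14

Within every viral load level Drug L has the higher rate, yet pooled Drug S does — Simpson's reversal.
Viral load lies on the pathway drug → viral load → outcome, so adjusting for it blocks the indirect effect. For the total causal effect of drug, use the unadjusted pooled rates.
The causal difference is the pooled difference: 0.690 − 0.546 = +0.144.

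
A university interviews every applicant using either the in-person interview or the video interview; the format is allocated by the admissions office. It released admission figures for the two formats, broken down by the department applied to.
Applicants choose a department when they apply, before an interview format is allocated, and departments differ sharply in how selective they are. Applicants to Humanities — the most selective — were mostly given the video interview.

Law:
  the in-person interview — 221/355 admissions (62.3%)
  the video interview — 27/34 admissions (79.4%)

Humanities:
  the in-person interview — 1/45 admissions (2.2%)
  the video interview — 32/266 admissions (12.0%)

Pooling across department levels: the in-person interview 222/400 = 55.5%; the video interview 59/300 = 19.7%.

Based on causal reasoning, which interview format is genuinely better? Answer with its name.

the video interview

The stratified and pooled comparisons disagree (the video interview wins within each department; the in-person interview wins overall), so the answer turns on the causal role of department.
Here department is a common cause — it drives both which interview format a case falls under and the outcome. The crude comparison mixes populations; the stratum-specific rates are the causally relevant ones.
Within each level — Law: 62.3% vs 79.4%; Humanities: 2.2% vs 12.0% — the video interview is higher every time.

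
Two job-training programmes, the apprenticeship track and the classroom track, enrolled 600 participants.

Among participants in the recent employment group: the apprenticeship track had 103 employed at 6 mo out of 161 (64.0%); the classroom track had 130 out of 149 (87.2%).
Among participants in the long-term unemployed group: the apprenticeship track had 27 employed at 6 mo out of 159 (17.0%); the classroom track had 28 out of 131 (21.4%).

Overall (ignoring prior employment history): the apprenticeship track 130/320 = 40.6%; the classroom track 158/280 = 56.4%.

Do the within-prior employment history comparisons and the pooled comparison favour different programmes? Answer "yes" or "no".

Within each prior employment history level (recent employment 64.0% vs 87.2%; long-term unemployed 17.0% vs 21.4%), the classroom track has the higher rate every time. Pooled: 40.6% vs 56.4% — the classroom track has the higher rate overall. They agree.

no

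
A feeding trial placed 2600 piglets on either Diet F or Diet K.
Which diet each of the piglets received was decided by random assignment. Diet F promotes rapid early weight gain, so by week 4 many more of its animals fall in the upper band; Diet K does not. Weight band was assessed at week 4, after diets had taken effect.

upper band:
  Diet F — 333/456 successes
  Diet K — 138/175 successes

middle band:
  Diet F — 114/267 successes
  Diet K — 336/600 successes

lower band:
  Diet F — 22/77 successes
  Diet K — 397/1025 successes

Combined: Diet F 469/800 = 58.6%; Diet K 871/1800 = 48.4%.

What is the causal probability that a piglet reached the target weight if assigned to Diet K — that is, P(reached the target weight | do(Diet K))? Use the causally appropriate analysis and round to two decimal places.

0.48

The stratified and pooled comparisons disagree (Diet K wins within each week-4 weight band; Diet F wins overall), so the answer turns on the causal role of week-4 weight band.
Week-4 weight band here is a post-treatment variable shaped by the diet; conditioning on it would introduce bias rather than remove it. The overall comparison is the causal one.
So P(outcome | do(Diet K)) is just the pooled rate for Diet K: 871/1800 = 0.484.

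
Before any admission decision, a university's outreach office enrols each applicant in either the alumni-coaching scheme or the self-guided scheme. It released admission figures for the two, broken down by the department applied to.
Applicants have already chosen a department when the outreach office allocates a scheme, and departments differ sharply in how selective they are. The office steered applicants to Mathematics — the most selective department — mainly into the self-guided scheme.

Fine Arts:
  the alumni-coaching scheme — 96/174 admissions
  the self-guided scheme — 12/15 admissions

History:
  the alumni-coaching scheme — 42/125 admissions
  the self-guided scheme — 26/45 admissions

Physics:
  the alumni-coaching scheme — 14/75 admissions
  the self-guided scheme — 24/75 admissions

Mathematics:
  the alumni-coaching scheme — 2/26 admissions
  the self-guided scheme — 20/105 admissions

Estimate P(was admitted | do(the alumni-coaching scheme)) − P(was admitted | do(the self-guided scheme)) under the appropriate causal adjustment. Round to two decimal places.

The stratified and pooled comparisons disagree (the self-guided scheme wins within each department; the alumni-coaching scheme wins overall), so the answer turns on the causal role of department.
Department is set before the outreach scheme has any effect — it is not caused by the outreach scheme — and it independently drives the outcome. That makes it a confounder, so the causal comparison is within department levels.
Adjusting over the population distribution of department: 0.295·(0.552−0.800) + 0.266·(0.336−0.578) + 0.234·(0.187−0.320) + 0.205·(0.077−0.190) = -0.192.

-0.19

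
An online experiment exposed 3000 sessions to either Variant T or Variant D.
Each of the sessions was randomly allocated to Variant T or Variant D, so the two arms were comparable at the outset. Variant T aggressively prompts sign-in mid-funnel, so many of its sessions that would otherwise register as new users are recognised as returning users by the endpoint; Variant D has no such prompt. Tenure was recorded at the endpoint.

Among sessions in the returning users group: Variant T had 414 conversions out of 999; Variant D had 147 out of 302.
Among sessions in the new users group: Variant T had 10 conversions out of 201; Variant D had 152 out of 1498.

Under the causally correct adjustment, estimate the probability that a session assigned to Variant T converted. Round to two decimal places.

Within every user tenure level Variant D has the higher rate, yet pooled Variant T does — Simpson's reversal.
Stratifying would compare variants among sessions the variants themselves sorted into user tenure groups — a form of selection on an intermediate. The unconditioned pooled rates give the total causal effect.
So P(outcome | do(Variant T)) is just the pooled rate for Variant T: 424/1200 = 0.353.

0.35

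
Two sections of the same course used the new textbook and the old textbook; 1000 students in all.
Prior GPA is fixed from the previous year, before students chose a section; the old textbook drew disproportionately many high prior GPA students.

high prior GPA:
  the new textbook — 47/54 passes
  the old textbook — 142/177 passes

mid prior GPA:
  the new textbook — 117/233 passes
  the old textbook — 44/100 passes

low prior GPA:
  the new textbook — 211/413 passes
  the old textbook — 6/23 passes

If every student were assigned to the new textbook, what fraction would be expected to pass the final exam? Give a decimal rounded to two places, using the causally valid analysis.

0.59

The imbalance in prior GPA band arose from how students were allocated, not from anything the teaching method did; and prior GPA band independently affects the outcome. The pooled gap is confounded — condition on prior GPA band.
Standardising the new textbook to the population prior GPA band mix: 0.231·47/54 + 0.333·117/233 + 0.436·211/413 = 0.591.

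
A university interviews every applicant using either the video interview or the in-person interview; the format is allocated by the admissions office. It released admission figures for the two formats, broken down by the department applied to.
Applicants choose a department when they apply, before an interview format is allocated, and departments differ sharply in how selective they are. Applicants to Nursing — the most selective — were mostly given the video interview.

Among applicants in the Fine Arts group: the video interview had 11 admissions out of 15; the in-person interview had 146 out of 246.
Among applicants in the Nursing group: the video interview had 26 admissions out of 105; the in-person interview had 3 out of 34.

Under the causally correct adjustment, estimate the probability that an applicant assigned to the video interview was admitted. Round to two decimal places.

0.56

Here department is a common cause — it drives both which interview format a case falls under and the outcome. The crude comparison mixes populations; the stratum-specific rates are the causally relevant ones.
Standardising the video interview to the population department mix: 0.652·11/15 + 0.347·26/105 = 0.565.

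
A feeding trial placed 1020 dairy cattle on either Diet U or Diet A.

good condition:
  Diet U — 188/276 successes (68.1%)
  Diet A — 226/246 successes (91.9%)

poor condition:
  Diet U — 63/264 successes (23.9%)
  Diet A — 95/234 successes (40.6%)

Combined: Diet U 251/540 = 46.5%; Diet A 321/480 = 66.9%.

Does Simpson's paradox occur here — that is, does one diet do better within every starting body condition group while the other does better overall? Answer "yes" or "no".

Within each starting body condition level (good condition 68.1% vs 91.9%; poor condition 23.9% vs 40.6%), Diet A has the higher rate every time. Pooled: 46.5% vs 66.9% — Diet A has the higher rate overall. They agree.

no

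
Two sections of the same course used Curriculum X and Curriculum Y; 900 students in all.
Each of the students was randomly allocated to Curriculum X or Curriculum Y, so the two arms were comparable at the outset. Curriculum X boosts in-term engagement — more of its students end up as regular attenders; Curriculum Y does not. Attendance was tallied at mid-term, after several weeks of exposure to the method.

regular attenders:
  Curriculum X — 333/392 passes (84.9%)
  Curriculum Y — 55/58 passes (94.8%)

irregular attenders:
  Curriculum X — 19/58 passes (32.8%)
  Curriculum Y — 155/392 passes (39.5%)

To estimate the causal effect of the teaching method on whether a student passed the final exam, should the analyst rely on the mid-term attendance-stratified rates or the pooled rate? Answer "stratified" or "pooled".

Mid-term attendance is recorded after the teaching method and is itself shifted by it — it sits on the causal path from teaching method to outcome. Conditioning on a mediator would strip out part of the effect we want; the pooled comparison gives the total causal effect.
Pooled: Curriculum X 78.2% vs Curriculum Y 46.7%; Curriculum X is higher overall.

pooled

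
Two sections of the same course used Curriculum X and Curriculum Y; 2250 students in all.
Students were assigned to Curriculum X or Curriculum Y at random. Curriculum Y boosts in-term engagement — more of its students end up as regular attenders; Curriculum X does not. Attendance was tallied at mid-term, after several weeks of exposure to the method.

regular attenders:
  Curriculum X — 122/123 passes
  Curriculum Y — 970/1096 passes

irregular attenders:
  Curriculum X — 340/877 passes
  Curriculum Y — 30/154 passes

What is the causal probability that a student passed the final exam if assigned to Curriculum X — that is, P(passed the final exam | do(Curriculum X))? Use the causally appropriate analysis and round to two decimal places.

0.46

Within every mid-term attendance level Curriculum X has the higher rate, yet pooled Curriculum Y does — Simpson's reversal.
Stratifying would compare teaching methods among students the teaching methods themselves sorted into mid-term attendance groups — a form of selection on an intermediate. The unconditioned pooled rates give the total causal effect.
So P(outcome | do(Curriculum X)) is just the pooled rate for Curriculum X: 462/1000 = 0.462.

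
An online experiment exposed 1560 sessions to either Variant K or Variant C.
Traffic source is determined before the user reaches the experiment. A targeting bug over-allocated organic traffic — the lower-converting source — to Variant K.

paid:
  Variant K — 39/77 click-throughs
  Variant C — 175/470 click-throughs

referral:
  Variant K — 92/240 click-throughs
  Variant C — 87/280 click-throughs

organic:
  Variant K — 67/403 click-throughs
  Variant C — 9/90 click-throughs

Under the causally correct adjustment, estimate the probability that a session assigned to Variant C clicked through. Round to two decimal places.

Here traffic source is a common cause — it drives both which variant a case falls under and the outcome. The crude comparison mixes populations; the stratum-specific rates are the causally relevant ones.
Standardising Variant C to the population traffic source mix: 0.351·175/470 + 0.333·87/280 + 0.316·9/90 = 0.266.

0.27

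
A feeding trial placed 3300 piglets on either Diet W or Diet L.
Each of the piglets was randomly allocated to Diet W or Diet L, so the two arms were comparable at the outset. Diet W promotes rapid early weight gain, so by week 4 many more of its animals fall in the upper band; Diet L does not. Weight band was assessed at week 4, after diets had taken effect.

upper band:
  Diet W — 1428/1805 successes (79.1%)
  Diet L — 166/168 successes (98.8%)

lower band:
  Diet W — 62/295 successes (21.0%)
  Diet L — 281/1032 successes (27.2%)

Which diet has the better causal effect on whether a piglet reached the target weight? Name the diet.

Diet W

The stratified and pooled comparisons disagree (Diet L wins within each week-4 weight band; Diet W wins overall), so the answer turns on the causal role of week-4 weight band.
Week-4 weight band lies on the pathway diet → week-4 weight band → outcome, so adjusting for it blocks the indirect effect. For the total causal effect of diet, use the unadjusted pooled rates.
Pooled: Diet W 71.0% vs Diet L 37.2%; Diet W is higher overall.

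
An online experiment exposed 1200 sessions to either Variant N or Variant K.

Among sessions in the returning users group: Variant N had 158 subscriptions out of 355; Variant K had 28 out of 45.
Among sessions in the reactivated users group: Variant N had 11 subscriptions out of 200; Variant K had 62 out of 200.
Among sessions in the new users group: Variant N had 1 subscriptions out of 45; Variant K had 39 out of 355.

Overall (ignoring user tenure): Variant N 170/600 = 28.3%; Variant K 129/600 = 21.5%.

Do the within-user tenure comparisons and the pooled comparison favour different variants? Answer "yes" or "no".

Within each user tenure level (returning users 44.5% vs 62.2%; reactivated users 5.5% vs 31.0%; new users 2.2% vs 11.0%), Variant K has the higher rate every time. Pooled: 28.3% vs 21.5% — Variant N has the higher rate overall. The two comparisons disagree.

yes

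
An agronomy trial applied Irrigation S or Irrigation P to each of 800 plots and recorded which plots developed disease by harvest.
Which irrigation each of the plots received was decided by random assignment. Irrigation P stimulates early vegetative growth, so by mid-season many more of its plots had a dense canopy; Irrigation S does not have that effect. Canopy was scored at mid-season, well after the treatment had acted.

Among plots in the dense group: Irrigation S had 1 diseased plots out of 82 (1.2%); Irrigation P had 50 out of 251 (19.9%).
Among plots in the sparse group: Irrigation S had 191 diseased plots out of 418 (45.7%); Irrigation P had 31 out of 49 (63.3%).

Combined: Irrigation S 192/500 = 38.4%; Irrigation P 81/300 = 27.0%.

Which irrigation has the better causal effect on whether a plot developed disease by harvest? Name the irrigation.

Irrigation P

The stratified and pooled comparisons disagree (Irrigation S wins within each mid-season canopy; Irrigation P wins overall), so the answer turns on the causal role of mid-season canopy.
Because the irrigation influences mid-season canopy, mid-season canopy is a post-treatment mediator, not a confounder. Stratifying on it would bias the estimate; the causal effect is the crude pooled difference.
Pooled: Irrigation S 38.4% vs Irrigation P 27.0%; Irrigation P is lower overall.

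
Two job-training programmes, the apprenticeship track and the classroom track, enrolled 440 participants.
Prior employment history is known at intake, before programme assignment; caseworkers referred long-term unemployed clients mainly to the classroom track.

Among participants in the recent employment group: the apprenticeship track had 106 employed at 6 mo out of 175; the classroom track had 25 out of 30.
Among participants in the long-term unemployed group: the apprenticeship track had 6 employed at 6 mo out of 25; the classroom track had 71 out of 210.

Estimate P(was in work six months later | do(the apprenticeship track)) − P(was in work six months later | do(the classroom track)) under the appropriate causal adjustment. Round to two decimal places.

The stratified and pooled comparisons disagree (the classroom track wins within each prior employment history; the apprenticeship track wins overall), so the answer turns on the causal role of prior employment history.
The imbalance in prior employment history arose from how participants were allocated, not from anything the programme did; and prior employment history independently affects the outcome. The pooled gap is confounded — condition on prior employment history.
Adjusting over the population distribution of prior employment history: 0.466·(0.606−0.833) + 0.534·(0.240−0.338) = -0.158.

-0.16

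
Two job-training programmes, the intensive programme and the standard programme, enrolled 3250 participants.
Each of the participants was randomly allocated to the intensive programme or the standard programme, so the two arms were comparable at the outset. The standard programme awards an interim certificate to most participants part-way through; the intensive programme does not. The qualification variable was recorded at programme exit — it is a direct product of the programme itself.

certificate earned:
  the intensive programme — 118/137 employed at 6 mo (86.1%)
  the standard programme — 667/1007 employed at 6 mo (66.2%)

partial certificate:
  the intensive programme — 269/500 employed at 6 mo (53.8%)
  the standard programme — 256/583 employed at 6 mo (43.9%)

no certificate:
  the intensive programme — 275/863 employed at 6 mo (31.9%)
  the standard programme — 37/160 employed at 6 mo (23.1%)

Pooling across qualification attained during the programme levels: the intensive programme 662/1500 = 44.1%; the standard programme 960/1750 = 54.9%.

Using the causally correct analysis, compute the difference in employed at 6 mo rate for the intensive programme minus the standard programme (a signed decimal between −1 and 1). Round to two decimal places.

Within every qualification attained during the programme level the intensive programme has the higher rate, yet pooled the standard programme does — Simpson's reversal.
The distribution of qualification attained during the programme is itself part of what the programme does — it is an intermediate outcome. Holding it fixed would remove that part of the effect; the total effect is the pooled difference.
The causal difference is the pooled difference: 0.441 − 0.549 = -0.107.

-0.11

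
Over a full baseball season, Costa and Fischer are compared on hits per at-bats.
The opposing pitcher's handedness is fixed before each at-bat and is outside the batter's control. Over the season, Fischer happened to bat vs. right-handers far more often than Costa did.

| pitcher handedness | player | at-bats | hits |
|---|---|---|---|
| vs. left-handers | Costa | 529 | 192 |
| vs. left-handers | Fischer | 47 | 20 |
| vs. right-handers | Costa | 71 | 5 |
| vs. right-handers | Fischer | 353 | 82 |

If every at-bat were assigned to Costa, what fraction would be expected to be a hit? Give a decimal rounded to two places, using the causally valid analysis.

0.24

The pitcher handedness-specific comparison favours Fischer throughout, but the pooled figures favour Costa. The question is whether to condition on pitcher handedness.
Nothing the player does changes pitcher handedness; the imbalance is an allocation artefact. With pitcher handedness also predicting the outcome, the pooled figure is confounded, and the within-stratum comparison is the causal one.
Standardising Costa to the population pitcher handedness mix: 0.576·192/529 + 0.424·5/71 = 0.239.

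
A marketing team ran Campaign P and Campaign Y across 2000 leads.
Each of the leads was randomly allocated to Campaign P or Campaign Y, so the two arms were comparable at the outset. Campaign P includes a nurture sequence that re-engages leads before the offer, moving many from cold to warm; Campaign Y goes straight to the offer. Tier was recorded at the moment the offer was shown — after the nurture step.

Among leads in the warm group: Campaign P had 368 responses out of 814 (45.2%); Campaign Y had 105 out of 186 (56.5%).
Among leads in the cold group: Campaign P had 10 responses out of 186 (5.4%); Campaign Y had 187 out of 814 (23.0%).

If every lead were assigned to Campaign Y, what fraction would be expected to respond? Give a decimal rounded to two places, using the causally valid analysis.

Engagement tier lies on the pathway campaign → engagement tier → outcome, so adjusting for it blocks the indirect effect. For the total causal effect of campaign, use the unadjusted pooled rates.
So P(outcome | do(Campaign Y)) is just the pooled rate for Campaign Y: 292/1000 = 0.292.

0.29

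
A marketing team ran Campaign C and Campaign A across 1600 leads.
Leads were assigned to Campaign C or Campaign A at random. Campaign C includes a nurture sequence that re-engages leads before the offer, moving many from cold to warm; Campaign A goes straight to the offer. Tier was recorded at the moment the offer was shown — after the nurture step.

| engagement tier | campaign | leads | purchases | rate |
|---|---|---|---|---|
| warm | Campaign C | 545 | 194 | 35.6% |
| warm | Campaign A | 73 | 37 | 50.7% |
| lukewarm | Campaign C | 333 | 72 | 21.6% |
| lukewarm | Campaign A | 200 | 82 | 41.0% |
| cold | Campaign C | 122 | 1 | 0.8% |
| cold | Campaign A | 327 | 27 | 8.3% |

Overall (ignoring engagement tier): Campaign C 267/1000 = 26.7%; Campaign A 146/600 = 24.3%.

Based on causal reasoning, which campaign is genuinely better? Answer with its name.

Engagement tier is recorded after the campaign and is itself shifted by it — it sits on the causal path from campaign to outcome. Conditioning on a mediator would strip out part of the effect we want; the pooled comparison gives the total causal effect.
Pooled: Campaign C 26.7% vs Campaign A 24.3%; Campaign C is higher overall.

Campaign C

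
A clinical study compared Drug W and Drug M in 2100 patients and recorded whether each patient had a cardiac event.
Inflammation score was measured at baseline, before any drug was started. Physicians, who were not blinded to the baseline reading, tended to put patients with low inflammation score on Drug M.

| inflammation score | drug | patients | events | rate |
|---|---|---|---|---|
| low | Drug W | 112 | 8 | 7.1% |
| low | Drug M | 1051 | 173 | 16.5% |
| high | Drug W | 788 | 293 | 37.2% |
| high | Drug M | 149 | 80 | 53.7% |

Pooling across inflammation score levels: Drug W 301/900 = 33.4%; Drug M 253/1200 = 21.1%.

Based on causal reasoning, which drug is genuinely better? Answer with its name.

Drug W

Drug W is lower inside every inflammation score stratum but Drug M is lower in aggregate. Whether to stratify depends on how inflammation score relates to the drug.
Since inflammation score is a pre-existing factor (not a product of the drug) and it affects the outcome on its own, it is a confounder. The stratified rates, not the pooled rate, identify the causal effect.
Within each level — low: 7.1% vs 16.5%; high: 37.2% vs 53.7% — Drug W is lower every time.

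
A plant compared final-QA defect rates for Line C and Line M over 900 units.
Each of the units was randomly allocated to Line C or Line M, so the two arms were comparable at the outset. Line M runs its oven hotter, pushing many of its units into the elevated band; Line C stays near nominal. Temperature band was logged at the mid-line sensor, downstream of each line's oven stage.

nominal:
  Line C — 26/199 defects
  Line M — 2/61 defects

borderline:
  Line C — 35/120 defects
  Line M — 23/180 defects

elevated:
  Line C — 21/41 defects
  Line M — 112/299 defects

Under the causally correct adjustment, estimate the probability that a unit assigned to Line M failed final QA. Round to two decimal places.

0.25

Line M is lower inside every in-process temperature band stratum but Line C is lower in aggregate. Whether to stratify depends on how in-process temperature band relates to the line.
Because the line influences in-process temperature band, in-process temperature band is a post-treatment mediator, not a confounder. Stratifying on it would bias the estimate; the causal effect is the crude pooled difference.
So P(outcome | do(Line M)) is just the pooled rate for Line M: 137/540 = 0.254.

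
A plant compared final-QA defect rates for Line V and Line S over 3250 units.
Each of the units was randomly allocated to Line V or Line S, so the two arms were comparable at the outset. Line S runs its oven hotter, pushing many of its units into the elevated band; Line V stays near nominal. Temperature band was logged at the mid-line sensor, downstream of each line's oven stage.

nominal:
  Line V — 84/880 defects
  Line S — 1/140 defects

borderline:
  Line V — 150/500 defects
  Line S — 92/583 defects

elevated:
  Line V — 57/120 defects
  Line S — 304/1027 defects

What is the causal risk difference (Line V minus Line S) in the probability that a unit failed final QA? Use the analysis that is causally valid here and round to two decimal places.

-0.03

The in-process temperature band-specific comparison favours Line S throughout, but the pooled figures favour Line V. The question is whether to condition on in-process temperature band.
Because the line influences in-process temperature band, in-process temperature band is a post-treatment mediator, not a confounder. Stratifying on it would bias the estimate; the causal effect is the crude pooled difference.
The causal difference is the pooled difference: 0.194 − 0.227 = -0.033.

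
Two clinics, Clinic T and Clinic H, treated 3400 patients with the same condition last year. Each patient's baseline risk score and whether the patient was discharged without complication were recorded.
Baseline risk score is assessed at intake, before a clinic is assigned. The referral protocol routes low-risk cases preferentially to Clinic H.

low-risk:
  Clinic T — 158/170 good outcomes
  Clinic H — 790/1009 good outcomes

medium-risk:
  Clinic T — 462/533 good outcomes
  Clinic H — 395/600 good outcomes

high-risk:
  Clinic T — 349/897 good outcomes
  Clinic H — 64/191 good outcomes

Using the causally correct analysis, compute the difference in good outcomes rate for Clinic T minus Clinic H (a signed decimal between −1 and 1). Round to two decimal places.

Since baseline risk score is a pre-existing factor (not a product of the clinic) and it affects the outcome on its own, it is a confounder. The stratified rates, not the pooled rate, identify the causal effect.
Adjusting over the population distribution of baseline risk score: 0.347·(0.929−0.783) + 0.333·(0.867−0.658) + 0.320·(0.389−0.335) = +0.138.

+0.14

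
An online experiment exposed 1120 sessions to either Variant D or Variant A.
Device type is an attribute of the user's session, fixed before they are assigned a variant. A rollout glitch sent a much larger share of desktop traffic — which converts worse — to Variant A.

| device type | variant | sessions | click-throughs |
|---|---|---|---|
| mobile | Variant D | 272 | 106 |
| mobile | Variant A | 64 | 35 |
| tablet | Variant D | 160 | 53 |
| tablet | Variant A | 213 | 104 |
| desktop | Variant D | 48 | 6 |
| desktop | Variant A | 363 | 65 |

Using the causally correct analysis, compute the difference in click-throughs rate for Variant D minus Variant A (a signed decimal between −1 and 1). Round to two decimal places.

The device type-specific comparison favours Variant A throughout, but the pooled figures favour Variant D. The question is whether to condition on device type.
Device type is set before the variant has any effect — it is not caused by the variant — and it independently drives the outcome. That makes it a confounder, so the causal comparison is within device type levels.
Adjusting over the population distribution of device type: 0.300·(0.390−0.547) + 0.333·(0.331−0.488) + 0.367·(0.125−0.179) = -0.119.

-0.12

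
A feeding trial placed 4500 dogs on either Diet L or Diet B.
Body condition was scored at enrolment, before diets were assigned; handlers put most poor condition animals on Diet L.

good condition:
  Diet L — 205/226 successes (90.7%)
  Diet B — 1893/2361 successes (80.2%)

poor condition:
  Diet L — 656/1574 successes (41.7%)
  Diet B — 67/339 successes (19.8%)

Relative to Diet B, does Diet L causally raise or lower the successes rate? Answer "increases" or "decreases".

Here starting body condition is a common cause — it drives both which diet a case falls under and the outcome. The crude comparison mixes populations; the stratum-specific rates are the causally relevant ones.
Within each level — good condition: 90.7% vs 80.2%; poor condition: 41.7% vs 19.8% — Diet L is higher every time.

increases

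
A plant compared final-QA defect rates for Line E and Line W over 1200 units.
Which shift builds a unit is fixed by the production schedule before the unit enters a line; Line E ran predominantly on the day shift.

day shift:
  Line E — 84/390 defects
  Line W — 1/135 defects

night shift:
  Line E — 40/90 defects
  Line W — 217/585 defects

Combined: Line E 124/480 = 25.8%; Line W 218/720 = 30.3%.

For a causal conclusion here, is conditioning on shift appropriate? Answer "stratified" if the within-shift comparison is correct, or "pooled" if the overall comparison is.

stratified

Nothing the line does changes shift; the imbalance is an allocation artefact. With shift also predicting the outcome, the pooled figure is confounded, and the within-stratum comparison is the causal one.
Within each level — day shift: 21.5% vs 0.7%; night shift: 44.4% vs 37.1% — Line W is lower every time.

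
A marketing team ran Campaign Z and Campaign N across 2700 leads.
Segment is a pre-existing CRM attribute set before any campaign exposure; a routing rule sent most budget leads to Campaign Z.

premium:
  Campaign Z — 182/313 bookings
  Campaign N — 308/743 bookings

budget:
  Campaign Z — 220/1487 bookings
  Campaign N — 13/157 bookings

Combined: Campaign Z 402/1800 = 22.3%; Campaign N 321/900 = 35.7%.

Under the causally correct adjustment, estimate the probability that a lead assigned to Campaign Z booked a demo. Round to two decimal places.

0.32

The customer segment-specific comparison favours Campaign Z throughout, but the pooled figures favour Campaign N. The question is whether to condition on customer segment.
Since customer segment is a pre-existing factor (not a product of the campaign) and it affects the outcome on its own, it is a confounder. The stratified rates, not the pooled rate, identify the causal effect.
Standardising Campaign Z to the population customer segment mix: 0.391·182/313 + 0.609·220/1487 = 0.318.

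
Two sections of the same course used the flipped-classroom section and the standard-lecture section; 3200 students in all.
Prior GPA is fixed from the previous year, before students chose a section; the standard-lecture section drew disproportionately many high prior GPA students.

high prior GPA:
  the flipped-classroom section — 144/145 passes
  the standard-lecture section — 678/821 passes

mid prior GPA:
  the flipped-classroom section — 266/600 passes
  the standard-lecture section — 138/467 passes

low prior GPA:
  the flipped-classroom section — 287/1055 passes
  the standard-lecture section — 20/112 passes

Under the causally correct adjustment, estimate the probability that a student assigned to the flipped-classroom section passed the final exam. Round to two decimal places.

The prior GPA band-specific comparison favours the flipped-classroom section throughout, but the pooled figures favour the standard-lecture section. The question is whether to condition on prior GPA band.
Prior GPA band is set before the teaching method has any effect — it is not caused by the teaching method — and it independently drives the outcome. That makes it a confounder, so the causal comparison is within prior GPA band levels.
Standardising the flipped-classroom section to the population prior GPA band mix: 0.302·144/145 + 0.333·266/600 + 0.365·287/1055 = 0.547.

0.55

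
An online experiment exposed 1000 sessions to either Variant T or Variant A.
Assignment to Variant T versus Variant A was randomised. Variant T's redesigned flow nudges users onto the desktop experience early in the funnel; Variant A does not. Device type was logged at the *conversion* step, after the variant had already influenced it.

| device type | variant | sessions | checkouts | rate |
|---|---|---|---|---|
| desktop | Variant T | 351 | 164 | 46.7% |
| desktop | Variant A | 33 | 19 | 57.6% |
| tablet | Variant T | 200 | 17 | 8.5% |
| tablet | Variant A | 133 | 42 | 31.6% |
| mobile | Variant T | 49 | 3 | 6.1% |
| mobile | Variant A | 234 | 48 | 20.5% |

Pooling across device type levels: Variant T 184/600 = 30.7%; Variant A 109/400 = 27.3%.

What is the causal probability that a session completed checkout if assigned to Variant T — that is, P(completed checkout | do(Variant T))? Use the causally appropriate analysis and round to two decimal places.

0.31

Variant A is higher inside every device type stratum but Variant T is higher in aggregate. Whether to stratify depends on how device type relates to the variant.
Device type is recorded after the variant and is itself shifted by it — it sits on the causal path from variant to outcome. Conditioning on a mediator would strip out part of the effect we want; the pooled comparison gives the total causal effect.
So P(outcome | do(Variant T)) is just the pooled rate for Variant T: 184/600 = 0.307.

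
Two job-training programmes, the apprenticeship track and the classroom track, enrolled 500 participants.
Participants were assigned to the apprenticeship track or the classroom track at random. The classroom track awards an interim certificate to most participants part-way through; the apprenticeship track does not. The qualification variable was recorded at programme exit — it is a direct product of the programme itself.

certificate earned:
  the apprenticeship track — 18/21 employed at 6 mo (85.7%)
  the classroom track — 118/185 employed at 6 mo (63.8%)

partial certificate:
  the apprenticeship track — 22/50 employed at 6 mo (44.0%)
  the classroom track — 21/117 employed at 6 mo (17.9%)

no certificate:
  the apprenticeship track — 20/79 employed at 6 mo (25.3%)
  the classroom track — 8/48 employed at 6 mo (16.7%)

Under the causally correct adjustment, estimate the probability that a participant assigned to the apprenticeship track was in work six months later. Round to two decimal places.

Within every qualification attained during the programme level the apprenticeship track has the higher rate, yet pooled the classroom track does — Simpson's reversal.
Qualification attained during the programme here is a post-treatment variable shaped by the programme; conditioning on it would introduce bias rather than remove it. The overall comparison is the causal one.
So P(outcome | do(the apprenticeship track)) is just the pooled rate for the apprenticeship track: 60/150 = 0.400.

0.40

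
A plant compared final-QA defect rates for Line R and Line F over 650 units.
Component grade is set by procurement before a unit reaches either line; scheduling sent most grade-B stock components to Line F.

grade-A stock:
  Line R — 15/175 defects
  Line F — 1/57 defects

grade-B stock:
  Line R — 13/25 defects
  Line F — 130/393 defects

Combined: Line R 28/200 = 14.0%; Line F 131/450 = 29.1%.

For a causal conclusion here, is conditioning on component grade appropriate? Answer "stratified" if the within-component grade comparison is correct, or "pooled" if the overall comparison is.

stratified

Within every component grade level Line F has the lower rate, yet pooled Line R does — Simpson's reversal.
Component grade differs across lines for reasons unrelated to any effect of the line itself, and it separately predicts the outcome — a classic confounder. We must compare within component grade levels.
Within each level — grade-A stock: 8.6% vs 1.8%; grade-B stock: 52.0% vs 33.1% — Line F is lower every time.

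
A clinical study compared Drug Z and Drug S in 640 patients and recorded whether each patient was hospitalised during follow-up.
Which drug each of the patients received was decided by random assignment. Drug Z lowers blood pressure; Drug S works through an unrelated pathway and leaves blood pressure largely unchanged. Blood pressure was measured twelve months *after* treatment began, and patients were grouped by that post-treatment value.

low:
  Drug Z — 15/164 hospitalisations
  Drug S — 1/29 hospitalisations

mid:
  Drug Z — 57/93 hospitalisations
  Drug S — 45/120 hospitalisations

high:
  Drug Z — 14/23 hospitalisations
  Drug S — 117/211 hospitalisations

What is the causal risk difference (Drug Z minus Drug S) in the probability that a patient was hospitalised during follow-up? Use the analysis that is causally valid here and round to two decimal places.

-0.15

Within every blood pressure level Drug S has the lower rate, yet pooled Drug Z does — Simpson's reversal.
Blood pressure is recorded after the drug and is itself shifted by it — it sits on the causal path from drug to outcome. Conditioning on a mediator would strip out part of the effect we want; the pooled comparison gives the total causal effect.
The causal difference is the pooled difference: 0.307 − 0.453 = -0.146.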